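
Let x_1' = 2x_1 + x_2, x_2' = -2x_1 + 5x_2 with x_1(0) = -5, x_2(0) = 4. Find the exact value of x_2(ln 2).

176

A = [[2,1],[-2,5]]; eigenvalues λ = 4, 3.
Eigenvectors: (-1,-2) for λ=4, (1,1) for λ=3.
From the initial condition, c_1 = -9, c_2 = -14.
x_2(ln 2) = (-9)(2^4)(-2) + (-14)(2^3)(1) = 176.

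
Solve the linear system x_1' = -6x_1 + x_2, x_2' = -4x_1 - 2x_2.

x_1(t) = -C_1e^(-4t) - C_2te^(-4t) + C_2e^(-4t), x_2(t) = -2C_1e^(-4t) - 2C_2te^(-4t) + C_2e^(-4t)

Coefficient matrix A = [[-6, 1], [-4, -2]].
Characteristic polynomial det(A - λI) = λ^2 + 8λ + 16 = 0.
Single eigenvalue λ = -4 with algebraic multiplicity 2.
Eigenvector v = (-1,-2); generalized eigenvector w with (A-λI)w=v is (1,1).
General solution: e^(-4t)[C_1·v + C_2·(t·v + w)].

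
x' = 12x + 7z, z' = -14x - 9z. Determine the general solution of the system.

Coefficient matrix A = [[12, 7], [-14, -9]].
Characteristic polynomial det(A - λI) = λ^2 - 3λ - 10 = 0.
Eigenvalues λ = -2, 5.
For λ=-2: (A-λI) row 1 is [14, 7], so an eigenvector is (1, -2).
For λ=5: (A-λI) row 1 is [7, 7], so an eigenvector is (1, -1).
General solution: K_1e^(-2t)(1,-2) + K_2e^(5t)(1,-1).

x(t) = K_1e^(-2t) + K_2e^(5t), z(t) = -2K_1e^(-2t) - K_2e^(5t)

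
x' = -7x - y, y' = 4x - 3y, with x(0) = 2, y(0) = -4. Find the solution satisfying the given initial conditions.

Coefficient matrix A = [[-7, -1], [4, -3]].
Characteristic polynomial det(A - λI) = λ^2 + 10λ + 25 = 0.
Single eigenvalue λ = -5 with algebraic multiplicity 2.
Eigenvector v = (-1,2); generalized eigenvector w with (A-λI)w=v is (2,-3).
General solution: e^(-5t)[K_1·v + K_2·(t·v + w)].
Applying x(0)=2, y(0)=-4 gives K_1=-2, K_2=0.

x(t) = 2e^(-5t), y(t) = -4e^(-5t)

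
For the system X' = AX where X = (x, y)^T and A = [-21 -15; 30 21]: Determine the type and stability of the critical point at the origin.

center

A = [[-21,-15],[30,21]]; det(A-λI) = λ^2 + 9.
λ = 0 ± 3i: zero real part.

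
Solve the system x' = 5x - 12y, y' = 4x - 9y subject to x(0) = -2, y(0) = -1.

x(t) = -2e^(-t), y(t) = -e^(-t)

Coefficient matrix A = [[5, -12], [4, -9]].
Characteristic polynomial det(A - λI) = λ^2 + 4λ + 3 = 0.
Eigenvalues λ = -1, -3.
For λ=-1: (A-λI) row 1 is [6, -12], so an eigenvector is (2, 1).
For λ=-3: (A-λI) row 1 is [8, -12], so an eigenvector is (-3, -2).
General solution: K_1e^(-t)(2,1) + K_2e^(-3t)(-3,-2).
Applying x(0)=-2, y(0)=-1 gives K_1=-1, K_2=0.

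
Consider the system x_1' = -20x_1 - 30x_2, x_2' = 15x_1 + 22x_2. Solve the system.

x_1(t) = -3C_1e^(t)sin(3t) - C_1e^(t)cos(3t) - C_2e^(t)sin(3t) + 3C_2e^(t)cos(3t), x_2(t) = 2C_1e^(t)sin(3t) + C_1e^(t)cos(3t) + C_2e^(t)sin(3t) - 2C_2e^(t)cos(3t)

Coefficient matrix A = [[-20, -30], [15, 22]].
Characteristic polynomial det(A - λI) = λ^2 - 2λ + 10 = 0.
Eigenvalues λ = 1 ± 3i (complex conjugate pair).
For λ=1+3i: an eigenvector is (-1,1) - i(-3,2) = (-1 + 3i, 1 - 2i).
A real fundamental pair from Re and Im of e^((1+3i)t)v: X_1 = e^(t)(cos(3t)·(-1,1) + sin(3t)·(-3,2)), X_2 = e^(t)(sin(3t)·(-1,1) - cos(3t)·(-3,2)).
General solution: C_1X_1 + C_2X_2.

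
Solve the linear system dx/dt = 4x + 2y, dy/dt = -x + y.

x(t) = -C_1e^(2t) + 2C_2e^(3t), y(t) = C_1e^(2t) - C_2e^(3t)

Coefficient matrix A = [[4, 2], [-1, 1]].
Characteristic polynomial det(A - λI) = λ^2 - 5λ + 6 = 0.
Eigenvalues λ = 2, 3.
For λ=2: (A-λI) row 1 is [2, 2], so an eigenvector is (-1, 1).
For λ=3: (A-λI) row 1 is [1, 2], so an eigenvector is (2, -1).
General solution: C_1e^(2t)(-1,1) + C_2e^(3t)(2,-1).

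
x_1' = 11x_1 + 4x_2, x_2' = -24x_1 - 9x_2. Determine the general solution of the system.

Coefficient matrix A = [[11, 4], [-24, -9]].
Characteristic polynomial det(A - λI) = λ^2 - 2λ - 3 = 0.
Eigenvalues λ = -1, 3.
For λ=-1: (A-λI) row 1 is [12, 4], so an eigenvector is (1, -3).
For λ=3: (A-λI) row 1 is [8, 4], so an eigenvector is (-1, 2).
General solution: K_1e^(-t)(1,-3) + K_2e^(3t)(-1,2).

x_1(t) = K_1e^(-t) - K_2e^(3t), x_2(t) = -3K_1e^(-t) + 2K_2e^(3t)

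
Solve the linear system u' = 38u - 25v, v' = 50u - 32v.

Coefficient matrix A = [[38, -25], [50, -32]].
Characteristic polynomial det(A - λI) = λ^2 - 6λ + 34 = 0.
Eigenvalues λ = 3 ± 5i (complex conjugate pair).
For λ=3+5i: an eigenvector is (1,1) - i(2,3) = (1 - 2i, 1 - 3i).
A real fundamental pair from Re and Im of e^((3+5i)t)v: X_1 = e^(3t)(cos(5t)·(1,1) + sin(5t)·(2,3)), X_2 = e^(3t)(sin(5t)·(1,1) - cos(5t)·(2,3)).
General solution: K_1X_1 + K_2X_2.

u(t) = 2K_1e^(3t)sin(5t) + K_1e^(3t)cos(5t) + K_2e^(3t)sin(5t) - 2K_2e^(3t)cos(5t), v(t) = 3K_1e^(3t)sin(5t) + K_1e^(3t)cos(5t) + K_2e^(3t)sin(5t) - 3K_2e^(3t)cos(5t)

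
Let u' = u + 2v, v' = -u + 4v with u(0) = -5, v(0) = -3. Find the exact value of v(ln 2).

-16

A = [[1,2],[-1,4]]; eigenvalues λ = 2, 3.
Eigenvectors: (-2,-1) for λ=2, (1,1) for λ=3.
From the initial condition, c_1 = 2, c_2 = -1.
v(ln 2) = (2)(2^2)(-1) + (-1)(2^3)(1) = -16.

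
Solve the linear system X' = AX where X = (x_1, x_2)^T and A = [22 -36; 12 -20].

Coefficient matrix A = [[22, -36], [12, -20]].
Characteristic polynomial det(A - λI) = λ^2 - 2λ - 8 = 0.
Eigenvalues λ = -2, 4.
For λ=-2: (A-λI) row 1 is [24, -36], so an eigenvector is (-3, -2).
For λ=4: (A-λI) row 1 is [18, -36], so an eigenvector is (2, 1).
General solution: K_1e^(-2t)(-3,-2) + K_2e^(4t)(2,1).

x_1(t) = -3K_1e^(-2t) + 2K_2e^(4t), x_2(t) = -2K_1e^(-2t) + K_2e^(4t)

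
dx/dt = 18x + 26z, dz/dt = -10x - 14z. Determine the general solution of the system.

x(t) = -3C_1e^(2t)sin(2t) - 2C_1e^(2t)cos(2t) - 2C_2e^(2t)sin(2t) + 3C_2e^(2t)cos(2t), z(t) = 2C_1e^(2t)sin(2t) + C_1e^(2t)cos(2t) + C_2e^(2t)sin(2t) - 2C_2e^(2t)cos(2t)

Coefficient matrix A = [[18, 26], [-10, -14]].
Characteristic polynomial det(A - λI) = λ^2 - 4λ + 8 = 0.
Eigenvalues λ = 2 ± 2i (complex conjugate pair).
For λ=2+2i: an eigenvector is (-2,1) - i(-3,2) = (-2 + 3i, 1 - 2i).
A real fundamental pair from Re and Im of e^((2+2i)t)v: X_1 = e^(2t)(cos(2t)·(-2,1) + sin(2t)·(-3,2)), X_2 = e^(2t)(sin(2t)·(-2,1) - cos(2t)·(-3,2)).
General solution: C_1X_1 + C_2X_2.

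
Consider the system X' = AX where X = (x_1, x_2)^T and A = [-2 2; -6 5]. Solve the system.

Coefficient matrix A = [[-2, 2], [-6, 5]].
Characteristic polynomial det(A - λI) = λ^2 - 3λ + 2 = 0.
Eigenvalues λ = 1, 2.
For λ=1: (A-λI) row 1 is [-3, 2], so an eigenvector is (-2, -3).
For λ=2: (A-λI) row 1 is [-4, 2], so an eigenvector is (1, 2).
General solution: c_1e^(t)(-2,-3) + c_2e^(2t)(1,2).

x_1(t) = -2c_1e^(t) + c_2e^(2t), x_2(t) = -3c_1e^(t) + 2c_2e^(2t)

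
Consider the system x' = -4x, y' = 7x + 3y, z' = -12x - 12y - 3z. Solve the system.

x(t) = -c_2e^(-4t), y(t) = c_1e^(3t) + c_2e^(-4t), z(t) = -2c_1e^(3t) + c_3e^(-3t)

Coefficient matrix A = [[-4, 0, 0], [7, 3, 0], [-12, -12, -3]].
det(A - λI) = 0 gives eigenvalues λ = 3, -4, -3.
For λ=3: eigenvector (0,1,-2).
For λ=-4: eigenvector (-1,1,0).
For λ=-3: eigenvector (0,0,1).
General solution: c_1e^(3t)(0,1,-2) + c_2e^(-4t)(-1,1,0) + c_3e^(-3t)(0,0,1).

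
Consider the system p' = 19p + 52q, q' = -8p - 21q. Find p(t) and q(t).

p(t) = 3C_1e^(-t)sin(4t) - 2C_1e^(-t)cos(4t) - 2C_2e^(-t)sin(4t) - 3C_2e^(-t)cos(4t), q(t) = -C_1e^(-t)sin(4t) + C_1e^(-t)cos(4t) + C_2e^(-t)sin(4t) + C_2e^(-t)cos(4t)

Coefficient matrix A = [[19, 52], [-8, -21]].
Characteristic polynomial det(A - λI) = λ^2 + 2λ + 17 = 0.
Eigenvalues λ = -1 ± 4i (complex conjugate pair).
For λ=-1+4i: an eigenvector is (-2,1) - i(3,-1) = (-2 - 3i, 1 + i).
A real fundamental pair from Re and Im of e^((-1+4i)t)v: X_1 = e^(-t)(cos(4t)·(-2,1) + sin(4t)·(3,-1)), X_2 = e^(-t)(sin(4t)·(-2,1) - cos(4t)·(3,-1)).
General solution: C_1X_1 + C_2X_2.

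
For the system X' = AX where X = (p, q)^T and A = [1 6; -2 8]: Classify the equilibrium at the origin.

A = [[1,6],[-2,8]]; det(A-λI) = λ^2 - 9λ + 20.
λ = 4, 5: both positive.

unstable node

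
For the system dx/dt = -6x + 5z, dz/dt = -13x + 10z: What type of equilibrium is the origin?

unstable spiral

A = [[-6,5],[-13,10]]; det(A-λI) = λ^2 - 4λ + 5.
λ = 2 ± i: positive real part.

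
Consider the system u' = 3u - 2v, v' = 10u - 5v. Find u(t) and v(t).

Coefficient matrix A = [[3, -2], [10, -5]].
Characteristic polynomial det(A - λI) = λ^2 + 2λ + 5 = 0.
Eigenvalues λ = -1 ± 2i (complex conjugate pair).
For λ=-1+2i: an eigenvector is (0,-1) - i(1,2) = (0 - i, -1 - 2i).
A real fundamental pair from Re and Im of e^((-1+2i)t)v: X_1 = e^(-t)(cos(2t)·(0,-1) + sin(2t)·(1,2)), X_2 = e^(-t)(sin(2t)·(0,-1) - cos(2t)·(1,2)).
General solution: C_1X_1 + C_2X_2.

u(t) = C_1e^(-t)sin(2t) - C_2e^(-t)cos(2t), v(t) = 2C_1e^(-t)sin(2t) - C_1e^(-t)cos(2t) - C_2e^(-t)sin(2t) - 2C_2e^(-t)cos(2t)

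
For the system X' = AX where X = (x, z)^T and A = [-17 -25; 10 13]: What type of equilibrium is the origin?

stable spiral

A = [[-17,-25],[10,13]]; det(A-λI) = λ^2 + 4λ + 29.
λ = -2 ± 5i: negative real part.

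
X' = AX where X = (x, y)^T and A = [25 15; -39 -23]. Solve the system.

Coefficient matrix A = [[25, 15], [-39, -23]].
Characteristic polynomial det(A - λI) = λ^2 - 2λ + 10 = 0.
Eigenvalues λ = 1 ± 3i (complex conjugate pair).
For λ=1+3i: an eigenvector is (2,-3) - i(1,-2) = (2 - i, -3 + 2i).
A real fundamental pair from Re and Im of e^((1+3i)t)v: X_1 = e^(t)(cos(3t)·(2,-3) + sin(3t)·(1,-2)), X_2 = e^(t)(sin(3t)·(2,-3) - cos(3t)·(1,-2)).
General solution: C_1X_1 + C_2X_2.

x(t) = C_1e^(t)sin(3t) + 2C_1e^(t)cos(3t) + 2C_2e^(t)sin(3t) - C_2e^(t)cos(3t), y(t) = -2C_1e^(t)sin(3t) - 3C_1e^(t)cos(3t) - 3C_2e^(t)sin(3t) + 2C_2e^(t)cos(3t)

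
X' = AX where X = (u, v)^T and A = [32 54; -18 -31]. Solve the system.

Coefficient matrix A = [[32, 54], [-18, -31]].
Characteristic polynomial det(A - λI) = λ^2 - λ - 20 = 0.
Eigenvalues λ = -4, 5.
For λ=-4: (A-λI) row 1 is [36, 54], so an eigenvector is (3, -2).
For λ=5: (A-λI) row 1 is [27, 54], so an eigenvector is (2, -1).
General solution: K_1e^(-4t)(3,-2) + K_2e^(5t)(2,-1).

u(t) = 3K_1e^(-4t) + 2K_2e^(5t), v(t) = -2K_1e^(-4t) - K_2e^(5t)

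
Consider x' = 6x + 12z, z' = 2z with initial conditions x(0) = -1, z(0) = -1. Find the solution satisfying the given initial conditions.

x(t) = -4e^(6t) + 3e^(2t), z(t) = -e^(2t)

Coefficient matrix A = [[6, 12], [0, 2]].
Characteristic polynomial det(A - λI) = λ^2 - 8λ + 12 = 0.
Eigenvalues λ = 6, 2.
For λ=6: (A-λI) row 1 is [0, 12], so an eigenvector is (1, 0).
For λ=2: (A-λI) row 1 is [4, 12], so an eigenvector is (3, -1).
General solution: C_1e^(6t)(1,0) + C_2e^(2t)(3,-1).
Applying x(0)=-1, z(0)=-1 gives C_1=-4, C_2=1.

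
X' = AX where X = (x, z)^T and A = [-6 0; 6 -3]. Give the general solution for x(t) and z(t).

Coefficient matrix A = [[-6, 0], [6, -3]].
Characteristic polynomial det(A - λI) = λ^2 + 9λ + 18 = 0.
Eigenvalues λ = -3, -6.
For λ=-3: (A-λI) row 1 is [-3, 0], so an eigenvector is (0, -1).
For λ=-6: (A-λI) row 2 is [6, 3], so an eigenvector is (-1, 2).
General solution: K_1e^(-3t)(0,-1) + K_2e^(-6t)(-1,2).

x(t) = -K_2e^(-6t), z(t) = -K_1e^(-3t) + 2K_2e^(-6t)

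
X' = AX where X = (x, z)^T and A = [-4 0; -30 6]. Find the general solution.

Coefficient matrix A = [[-4, 0], [-30, 6]].
Characteristic polynomial det(A - λI) = λ^2 - 2λ - 24 = 0.
Eigenvalues λ = 6, -4.
For λ=6: (A-λI) row 1 is [-10, 0], so an eigenvector is (0, -1).
For λ=-4: (A-λI) row 2 is [-30, 10], so an eigenvector is (-1, -3).
General solution: C_1e^(6t)(0,-1) + C_2e^(-4t)(-1,-3).

x(t) = -C_2e^(-4t), z(t) = -C_1e^(6t) - 3C_2e^(-4t)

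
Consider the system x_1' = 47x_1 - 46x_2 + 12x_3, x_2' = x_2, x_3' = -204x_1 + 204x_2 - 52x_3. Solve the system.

x_1(t) = c_1e^(-t) + c_2e^(t) - 4c_3e^(-4t), x_2(t) = c_2e^(t), x_3(t) = -4c_1e^(-t) + 17c_3e^(-4t)

Coefficient matrix A = [[47, -46, 12], [0, 1, 0], [-204, 204, -52]].
det(A - λI) = 0 gives eigenvalues λ = -1, 1, -4.
For λ=-1: eigenvector (1,0,-4).
For λ=1: eigenvector (1,1,0).
For λ=-4: eigenvector (-4,0,17).
General solution: c_1e^(-t)(1,0,-4) + c_2e^(t)(1,1,0) + c_3e^(-4t)(-4,0,17).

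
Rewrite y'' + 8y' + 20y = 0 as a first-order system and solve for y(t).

y(t) = K_1e^(-4t)cos(2t) + K_2e^(-4t)sin(2t)

Let x_1 = y, x_2 = y'. Then x_1' = x_2 and x_2' = -20x_1 - 8x_2.
A = [[0,1],[-20,-8]]; det(A-λI) = λ^2 + 8λ + 20.
Eigenvalues λ = -4 ± 2i.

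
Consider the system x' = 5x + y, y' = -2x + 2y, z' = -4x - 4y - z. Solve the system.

Coefficient matrix A = [[5, 1, 0], [-2, 2, 0], [-4, -4, -1]].
det(A - λI) = 0 gives eigenvalues λ = 3, 4, -1.
For λ=3: eigenvector (-1,2,-1).
For λ=4: eigenvector (-1,1,0).
For λ=-1: eigenvector (0,0,1).
General solution: K_1e^(3t)(-1,2,-1) + K_2e^(4t)(-1,1,0) + K_3e^(-t)(0,0,1).

x(t) = -K_1e^(3t) - K_2e^(4t), y(t) = 2K_1e^(3t) + K_2e^(4t), z(t) = -K_1e^(3t) + K_3e^(-t)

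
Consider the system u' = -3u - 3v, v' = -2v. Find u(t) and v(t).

u(t) = -C_1e^(-3t) + 3C_2e^(-2t), v(t) = -C_2e^(-2t)

Coefficient matrix A = [[-3, -3], [0, -2]].
Characteristic polynomial det(A - λI) = λ^2 + 5λ + 6 = 0.
Eigenvalues λ = -3, -2.
For λ=-3: (A-λI) row 1 is [0, -3], so an eigenvector is (-1, 0).
For λ=-2: (A-λI) row 1 is [-1, -3], so an eigenvector is (3, -1).
General solution: C_1e^(-3t)(-1,0) + C_2e^(-2t)(3,-1).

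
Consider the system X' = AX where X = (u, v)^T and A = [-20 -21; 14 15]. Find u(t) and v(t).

u(t) = 3C_1e^(-6t) + C_2e^(t), v(t) = -2C_1e^(-6t) - C_2e^(t)

Coefficient matrix A = [[-20, -21], [14, 15]].
Characteristic polynomial det(A - λI) = λ^2 + 5λ - 6 = 0.
Eigenvalues λ = -6, 1.
For λ=-6: (A-λI) row 1 is [-14, -21], so an eigenvector is (3, -2).
For λ=1: (A-λI) row 1 is [-21, -21], so an eigenvector is (1, -1).
General solution: C_1e^(-6t)(3,-2) + C_2e^(t)(1,-1).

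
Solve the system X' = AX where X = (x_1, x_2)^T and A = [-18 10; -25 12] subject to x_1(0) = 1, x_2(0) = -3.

x_1(t) = -9e^(-3t)sin(5t) + e^(-3t)cos(5t), x_2(t) = -14e^(-3t)sin(5t) - 3e^(-3t)cos(5t)

Coefficient matrix A = [[-18, 10], [-25, 12]].
Characteristic polynomial det(A - λI) = λ^2 + 6λ + 34 = 0.
Eigenvalues λ = -3 ± 5i (complex conjugate pair).
For λ=-3+5i: an eigenvector is (1,2) - i(1,1) = (1 - i, 2 - i).
A real fundamental pair from Re and Im of e^((-3+5i)t)v: X_1 = e^(-3t)(cos(5t)·(1,2) + sin(5t)·(1,1)), X_2 = e^(-3t)(sin(5t)·(1,2) - cos(5t)·(1,1)).
General solution: c_1X_1 + c_2X_2.
Applying x_1(0)=1, x_2(0)=-3 gives c_1=-4, c_2=-5.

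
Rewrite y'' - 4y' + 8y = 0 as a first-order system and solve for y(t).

y(t) = C_1e^(2t)cos(2t) + C_2e^(2t)sin(2t)

Let x_1 = y, x_2 = y'. Then x_1' = x_2 and x_2' = -8x_1 + 4x_2.
A = [[0,1],[-8,4]]; det(A-λI) = λ^2 - 4λ + 8.
Eigenvalues λ = 2 ± 2i.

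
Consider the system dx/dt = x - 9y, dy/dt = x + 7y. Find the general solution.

Coefficient matrix A = [[1, -9], [1, 7]].
Characteristic polynomial det(A - λI) = λ^2 - 8λ + 16 = 0.
Single eigenvalue λ = 4 with algebraic multiplicity 2.
Eigenvector v = (-3,1); generalized eigenvector w with (A-λI)w=v is (1,0).
General solution: e^(4t)[c_1·v + c_2·(t·v + w)].

x(t) = -3c_1e^(4t) - 3c_2te^(4t) + c_2e^(4t), y(t) = c_1e^(4t) + c_2te^(4t)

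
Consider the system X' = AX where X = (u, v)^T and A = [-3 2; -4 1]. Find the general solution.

u(t) = -c_1e^(-t)cos(2t) - c_2e^(-t)sin(2t), v(t) = c_1e^(-t)sin(2t) - c_1e^(-t)cos(2t) - c_2e^(-t)sin(2t) - c_2e^(-t)cos(2t)

Coefficient matrix A = [[-3, 2], [-4, 1]].
Characteristic polynomial det(A - λI) = λ^2 + 2λ + 5 = 0.
Eigenvalues λ = -1 ± 2i (complex conjugate pair).
For λ=-1+2i: an eigenvector is (-1,-1) - i(0,1) = (-1, -1 - i).
A real fundamental pair from Re and Im of e^((-1+2i)t)v: X_1 = e^(-t)(cos(2t)·(-1,-1) + sin(2t)·(0,1)), X_2 = e^(-t)(sin(2t)·(-1,-1) - cos(2t)·(0,1)).
General solution: c_1X_1 + c_2X_2.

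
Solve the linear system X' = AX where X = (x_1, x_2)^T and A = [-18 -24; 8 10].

Coefficient matrix A = [[-18, -24], [8, 10]].
Characteristic polynomial det(A - λI) = λ^2 + 8λ + 12 = 0.
Eigenvalues λ = -2, -6.
For λ=-2: (A-λI) row 1 is [-16, -24], so an eigenvector is (3, -2).
For λ=-6: (A-λI) row 1 is [-12, -24], so an eigenvector is (2, -1).
General solution: C_1e^(-2t)(3,-2) + C_2e^(-6t)(2,-1).

x_1(t) = 3C_1e^(-2t) + 2C_2e^(-6t), x_2(t) = -2C_1e^(-2t) - C_2e^(-6t)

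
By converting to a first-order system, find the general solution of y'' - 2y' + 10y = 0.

y(t) = C_1e^(t)cos(3t) + C_2e^(t)sin(3t)

Let x_1 = y, x_2 = y'. Then x_1' = x_2 and x_2' = -10x_1 + 2x_2.
A = [[0,1],[-10,2]]; det(A-λI) = λ^2 - 2λ + 10.
Eigenvalues λ = 1 ± 3i.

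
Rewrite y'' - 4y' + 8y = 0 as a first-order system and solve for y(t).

y(t) = c_1e^(2t)cos(2t) + c_2e^(2t)sin(2t)

Let x_1 = y, x_2 = y'. Then x_1' = x_2 and x_2' = -8x_1 + 4x_2.
A = [[0,1],[-8,4]]; det(A-λI) = λ^2 - 4λ + 8.
Eigenvalues λ = 2 ± 2i.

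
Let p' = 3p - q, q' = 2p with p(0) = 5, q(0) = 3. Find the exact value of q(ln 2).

A = [[3,-1],[2,0]]; eigenvalues λ = 1, 2.
Eigenvectors: (1,2) for λ=1, (1,1) for λ=2.
From the initial condition, c_1 = -2, c_2 = 7.
q(ln 2) = (-2)(2^1)(2) + (7)(2^2)(1) = 20.

20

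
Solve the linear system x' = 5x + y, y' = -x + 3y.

Coefficient matrix A = [[5, 1], [-1, 3]].
Characteristic polynomial det(A - λI) = λ^2 - 8λ + 16 = 0.
Single eigenvalue λ = 4 with algebraic multiplicity 2.
Eigenvector v = (1,-1); generalized eigenvector w with (A-λI)w=v is (1,0).
General solution: e^(4t)[C_1·v + C_2·(t·v + w)].

x(t) = C_1e^(4t) + C_2te^(4t) + C_2e^(4t), y(t) = -C_1e^(4t) - C_2te^(4t)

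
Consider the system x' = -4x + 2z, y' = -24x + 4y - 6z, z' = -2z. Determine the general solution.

x(t) = C_1e^(-4t) + C_3e^(-2t), y(t) = 3C_1e^(-4t) + C_2e^(4t) + 5C_3e^(-2t), z(t) = C_3e^(-2t)

Coefficient matrix A = [[-4, 0, 2], [-24, 4, -6], [0, 0, -2]].
det(A - λI) = 0 gives eigenvalues λ = -4, 4, -2.
For λ=-4: eigenvector (1,3,0).
For λ=4: eigenvector (0,1,0).
For λ=-2: eigenvector (1,5,1).
General solution: C_1e^(-4t)(1,3,0) + C_2e^(4t)(0,1,0) + C_3e^(-2t)(1,5,1).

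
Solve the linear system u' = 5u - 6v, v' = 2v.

u(t) = c_1e^(5t) + 2c_2e^(2t), v(t) = c_2e^(2t)

Coefficient matrix A = [[5, -6], [0, 2]].
Characteristic polynomial det(A - λI) = λ^2 - 7λ + 10 = 0.
Eigenvalues λ = 5, 2.
For λ=5: (A-λI) row 1 is [0, -6], so an eigenvector is (1, 0).
For λ=2: (A-λI) row 1 is [3, -6], so an eigenvector is (2, 1).
General solution: c_1e^(5t)(1,0) + c_2e^(2t)(2,1).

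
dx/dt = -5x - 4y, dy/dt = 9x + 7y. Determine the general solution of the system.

x(t) = -2C_1e^(t) - 2C_2te^(t) + C_2e^(t), y(t) = 3C_1e^(t) + 3C_2te^(t) - C_2e^(t)

Coefficient matrix A = [[-5, -4], [9, 7]].
Characteristic polynomial det(A - λI) = λ^2 - 2λ + 1 = 0.
Single eigenvalue λ = 1 with algebraic multiplicity 2.
Eigenvector v = (-2,3); generalized eigenvector w with (A-λI)w=v is (1,-1).
General solution: e^(t)[C_1·v + C_2·(t·v + w)].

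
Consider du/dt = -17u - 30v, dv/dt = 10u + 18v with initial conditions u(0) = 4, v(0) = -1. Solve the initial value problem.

Coefficient matrix A = [[-17, -30], [10, 18]].
Characteristic polynomial det(A - λI) = λ^2 - λ - 6 = 0.
Eigenvalues λ = 3, -2.
For λ=3: (A-λI) row 1 is [-20, -30], so an eigenvector is (3, -2).
For λ=-2: (A-λI) row 1 is [-15, -30], so an eigenvector is (-2, 1).
General solution: K_1e^(3t)(3,-2) + K_2e^(-2t)(-2,1).
Applying u(0)=4, v(0)=-1 gives K_1=-2, K_2=-5.

u(t) = -6e^(3t) + 10e^(-2t), v(t) = 4e^(3t) - 5e^(-2t)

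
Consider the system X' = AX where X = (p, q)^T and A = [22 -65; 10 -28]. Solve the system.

p(t) = -2C_1e^(-3t)sin(5t) - 3C_1e^(-3t)cos(5t) - 3C_2e^(-3t)sin(5t) + 2C_2e^(-3t)cos(5t), q(t) = -C_1e^(-3t)sin(5t) - C_1e^(-3t)cos(5t) - C_2e^(-3t)sin(5t) + C_2e^(-3t)cos(5t)

Coefficient matrix A = [[22, -65], [10, -28]].
Characteristic polynomial det(A - λI) = λ^2 + 6λ + 34 = 0.
Eigenvalues λ = -3 ± 5i (complex conjugate pair).
For λ=-3+5i: an eigenvector is (-3,-1) - i(-2,-1) = (-3 + 2i, -1 + i).
A real fundamental pair from Re and Im of e^((-3+5i)t)v: X_1 = e^(-3t)(cos(5t)·(-3,-1) + sin(5t)·(-2,-1)), X_2 = e^(-3t)(sin(5t)·(-3,-1) - cos(5t)·(-2,-1)).
General solution: C_1X_1 + C_2X_2.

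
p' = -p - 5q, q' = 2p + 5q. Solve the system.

Coefficient matrix A = [[-1, -5], [2, 5]].
Characteristic polynomial det(A - λI) = λ^2 - 4λ + 5 = 0.
Eigenvalues λ = 2 ± i (complex conjugate pair).
For λ=2+i: an eigenvector is (-2,1) - i(1,-1) = (-2 - i, 1 + i).
A real fundamental pair from Re and Im of e^((2+i)t)v: X_1 = e^(2t)(cos(t)·(-2,1) + sin(t)·(1,-1)), X_2 = e^(2t)(sin(t)·(-2,1) - cos(t)·(1,-1)).
General solution: c_1X_1 + c_2X_2.

p(t) = c_1e^(2t)sin(t) - 2c_1e^(2t)cos(t) - 2c_2e^(2t)sin(t) - c_2e^(2t)cos(t), q(t) = -c_1e^(2t)sin(t) + c_1e^(2t)cos(t) + c_2e^(2t)sin(t) + c_2e^(2t)cos(t)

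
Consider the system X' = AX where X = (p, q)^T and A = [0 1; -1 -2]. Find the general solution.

p(t) = C_1e^(-t) + C_2te^(-t), q(t) = -C_1e^(-t) - C_2te^(-t) + C_2e^(-t)

Coefficient matrix A = [[0, 1], [-1, -2]].
Characteristic polynomial det(A - λI) = λ^2 + 2λ + 1 = 0.
Single eigenvalue λ = -1 with algebraic multiplicity 2.
Eigenvector v = (1,-1); generalized eigenvector w with (A-λI)w=v is (0,1).
General solution: e^(-t)[C_1·v + C_2·(t·v + w)].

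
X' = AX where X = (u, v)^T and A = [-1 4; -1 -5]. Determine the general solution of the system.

u(t) = -2K_1e^(-3t) - 2K_2te^(-3t) - K_2e^(-3t), v(t) = K_1e^(-3t) + K_2te^(-3t)

Coefficient matrix A = [[-1, 4], [-1, -5]].
Characteristic polynomial det(A - λI) = λ^2 + 6λ + 9 = 0.
Single eigenvalue λ = -3 with algebraic multiplicity 2.
Eigenvector v = (-2,1); generalized eigenvector w with (A-λI)w=v is (-1,0).
General solution: e^(-3t)[K_1·v + K_2·(t·v + w)].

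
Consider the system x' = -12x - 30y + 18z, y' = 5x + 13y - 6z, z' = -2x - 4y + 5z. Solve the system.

x(t) = 6C_1e^(t) - 2C_2e^(3t) - 9C_3e^(2t), y(t) = -2C_1e^(t) + C_2e^(3t) + 3C_3e^(2t), z(t) = C_1e^(t) - 2C_3e^(2t)

Coefficient matrix A = [[-12, -30, 18], [5, 13, -6], [-2, -4, 5]].
det(A - λI) = 0 gives eigenvalues λ = 1, 3, 2.
For λ=1: eigenvector (6,-2,1).
For λ=3: eigenvector (-2,1,0).
For λ=2: eigenvector (-9,3,-2).
General solution: C_1e^(t)(6,-2,1) + C_2e^(3t)(-2,1,0) + C_3e^(2t)(-9,3,-2).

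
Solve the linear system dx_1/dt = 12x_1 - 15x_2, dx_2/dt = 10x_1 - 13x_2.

Coefficient matrix A = [[12, -15], [10, -13]].
Characteristic polynomial det(A - λI) = λ^2 + λ - 6 = 0.
Eigenvalues λ = 2, -3.
For λ=2: (A-λI) row 1 is [10, -15], so an eigenvector is (3, 2).
For λ=-3: (A-λI) row 1 is [15, -15], so an eigenvector is (1, 1).
General solution: K_1e^(2t)(3,2) + K_2e^(-3t)(1,1).

x_1(t) = 3K_1e^(2t) + K_2e^(-3t), x_2(t) = 2K_1e^(2t) + K_2e^(-3t)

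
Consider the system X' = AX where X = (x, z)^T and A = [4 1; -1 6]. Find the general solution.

x(t) = c_1e^(5t) + c_2te^(5t) + c_2e^(5t), z(t) = c_1e^(5t) + c_2te^(5t) + 2c_2e^(5t)

Coefficient matrix A = [[4, 1], [-1, 6]].
Characteristic polynomial det(A - λI) = λ^2 - 10λ + 25 = 0.
Single eigenvalue λ = 5 with algebraic multiplicity 2.
Eigenvector v = (1,1); generalized eigenvector w with (A-λI)w=v is (1,2).
General solution: e^(5t)[c_1·v + c_2·(t·v + w)].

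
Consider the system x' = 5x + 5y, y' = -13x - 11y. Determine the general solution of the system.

Coefficient matrix A = [[5, 5], [-13, -11]].
Characteristic polynomial det(A - λI) = λ^2 + 6λ + 10 = 0.
Eigenvalues λ = -3 ± i (complex conjugate pair).
For λ=-3+i: an eigenvector is (1,-2) - i(-2,3) = (1 + 2i, -2 - 3i).
A real fundamental pair from Re and Im of e^((-3+i)t)v: X_1 = e^(-3t)(cos(t)·(1,-2) + sin(t)·(-2,3)), X_2 = e^(-3t)(sin(t)·(1,-2) - cos(t)·(-2,3)).
General solution: C_1X_1 + C_2X_2.

x(t) = -2C_1e^(-3t)sin(t) + C_1e^(-3t)cos(t) + C_2e^(-3t)sin(t) + 2C_2e^(-3t)cos(t), y(t) = 3C_1e^(-3t)sin(t) - 2C_1e^(-3t)cos(t) - 2C_2e^(-3t)sin(t) - 3C_2e^(-3t)cos(t)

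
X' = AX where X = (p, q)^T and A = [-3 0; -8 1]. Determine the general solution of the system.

Coefficient matrix A = [[-3, 0], [-8, 1]].
Characteristic polynomial det(A - λI) = λ^2 + 2λ - 3 = 0.
Eigenvalues λ = 1, -3.
For λ=1: (A-λI) row 1 is [-4, 0], so an eigenvector is (0, 1).
For λ=-3: (A-λI) row 2 is [-8, 4], so an eigenvector is (-1, -2).
General solution: C_1e^(t)(0,1) + C_2e^(-3t)(-1,-2).

p(t) = -C_2e^(-3t), q(t) = C_1e^(t) - 2C_2e^(-3t)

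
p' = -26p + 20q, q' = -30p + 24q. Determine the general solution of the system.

Coefficient matrix A = [[-26, 20], [-30, 24]].
Characteristic polynomial det(A - λI) = λ^2 + 2λ - 24 = 0.
Eigenvalues λ = 4, -6.
For λ=4: (A-λI) row 1 is [-30, 20], so an eigenvector is (2, 3).
For λ=-6: (A-λI) row 1 is [-20, 20], so an eigenvector is (1, 1).
General solution: K_1e^(4t)(2,3) + K_2e^(-6t)(1,1).

p(t) = 2K_1e^(4t) + K_2e^(-6t), q(t) = 3K_1e^(4t) + K_2e^(-6t)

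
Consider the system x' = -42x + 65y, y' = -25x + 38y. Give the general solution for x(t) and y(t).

x(t) = -3c_1e^(-2t)sin(5t) + 2c_1e^(-2t)cos(5t) + 2c_2e^(-2t)sin(5t) + 3c_2e^(-2t)cos(5t), y(t) = -2c_1e^(-2t)sin(5t) + c_1e^(-2t)cos(5t) + c_2e^(-2t)sin(5t) + 2c_2e^(-2t)cos(5t)

Coefficient matrix A = [[-42, 65], [-25, 38]].
Characteristic polynomial det(A - λI) = λ^2 + 4λ + 29 = 0.
Eigenvalues λ = -2 ± 5i (complex conjugate pair).
For λ=-2+5i: an eigenvector is (2,1) - i(-3,-2) = (2 + 3i, 1 + 2i).
A real fundamental pair from Re and Im of e^((-2+5i)t)v: X_1 = e^(-2t)(cos(5t)·(2,1) + sin(5t)·(-3,-2)), X_2 = e^(-2t)(sin(5t)·(2,1) - cos(5t)·(-3,-2)).
General solution: c_1X_1 + c_2X_2.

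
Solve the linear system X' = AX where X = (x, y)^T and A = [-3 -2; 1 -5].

Coefficient matrix A = [[-3, -2], [1, -5]].
Characteristic polynomial det(A - λI) = λ^2 + 8λ + 17 = 0.
Eigenvalues λ = -4 ± i (complex conjugate pair).
For λ=-4+i: an eigenvector is (1,1) - i(-1,0) = (1 + i, 1).
A real fundamental pair from Re and Im of e^((-4+i)t)v: X_1 = e^(-4t)(cos(t)·(1,1) + sin(t)·(-1,0)), X_2 = e^(-4t)(sin(t)·(1,1) - cos(t)·(-1,0)).
General solution: C_1X_1 + C_2X_2.

x(t) = -C_1e^(-4t)sin(t) + C_1e^(-4t)cos(t) + C_2e^(-4t)sin(t) + C_2e^(-4t)cos(t), y(t) = C_1e^(-4t)cos(t) + C_2e^(-4t)sin(t)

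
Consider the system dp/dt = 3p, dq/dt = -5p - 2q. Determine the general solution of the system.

Coefficient matrix A = [[3, 0], [-5, -2]].
Characteristic polynomial det(A - λI) = λ^2 - λ - 6 = 0.
Eigenvalues λ = -2, 3.
For λ=-2: (A-λI) row 1 is [5, 0], so an eigenvector is (0, -1).
For λ=3: (A-λI) row 2 is [-5, -5], so an eigenvector is (-1, 1).
General solution: c_1e^(-2t)(0,-1) + c_2e^(3t)(-1,1).

p(t) = -c_2e^(3t), q(t) = -c_1e^(-2t) + c_2e^(3t)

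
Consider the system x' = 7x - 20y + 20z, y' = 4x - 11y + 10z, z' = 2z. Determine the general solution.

x(t) = 4K_1e^(2t) + 2K_2e^(-3t) + 5K_3e^(-t), y(t) = 2K_1e^(2t) + K_2e^(-3t) + 2K_3e^(-t), z(t) = K_1e^(2t)

Coefficient matrix A = [[7, -20, 20], [4, -11, 10], [0, 0, 2]].
det(A - λI) = 0 gives eigenvalues λ = 2, -3, -1.
For λ=2: eigenvector (4,2,1).
For λ=-3: eigenvector (2,1,0).
For λ=-1: eigenvector (5,2,0).
General solution: K_1e^(2t)(4,2,1) + K_2e^(-3t)(2,1,0) + K_3e^(-t)(5,2,0).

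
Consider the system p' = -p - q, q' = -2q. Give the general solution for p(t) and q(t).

p(t) = -C_1e^(-2t) + C_2e^(-t), q(t) = -C_1e^(-2t)

Coefficient matrix A = [[-1, -1], [0, -2]].
Characteristic polynomial det(A - λI) = λ^2 + 3λ + 2 = 0.
Eigenvalues λ = -2, -1.
For λ=-2: (A-λI) row 1 is [1, -1], so an eigenvector is (-1, -1).
For λ=-1: (A-λI) row 1 is [0, -1], so an eigenvector is (1, 0).
General solution: C_1e^(-2t)(-1,-1) + C_2e^(-t)(1,0).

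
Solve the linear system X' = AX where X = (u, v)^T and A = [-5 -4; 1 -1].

u(t) = 2C_1e^(-3t) + 2C_2te^(-3t) - C_2e^(-3t), v(t) = -C_1e^(-3t) - C_2te^(-3t)

Coefficient matrix A = [[-5, -4], [1, -1]].
Characteristic polynomial det(A - λI) = λ^2 + 6λ + 9 = 0.
Single eigenvalue λ = -3 with algebraic multiplicity 2.
Eigenvector v = (2,-1); generalized eigenvector w with (A-λI)w=v is (-1,0).
General solution: e^(-3t)[C_1·v + C_2·(t·v + w)].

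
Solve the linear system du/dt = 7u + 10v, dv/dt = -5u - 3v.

u(t) = -K_1e^(2t)sin(5t) + K_1e^(2t)cos(5t) + K_2e^(2t)sin(5t) + K_2e^(2t)cos(5t), v(t) = -K_1e^(2t)cos(5t) - K_2e^(2t)sin(5t)

Coefficient matrix A = [[7, 10], [-5, -3]].
Characteristic polynomial det(A - λI) = λ^2 - 4λ + 29 = 0.
Eigenvalues λ = 2 ± 5i (complex conjugate pair).
For λ=2+5i: an eigenvector is (1,-1) - i(-1,0) = (1 + i, -1).
A real fundamental pair from Re and Im of e^((2+5i)t)v: X_1 = e^(2t)(cos(5t)·(1,-1) + sin(5t)·(-1,0)), X_2 = e^(2t)(sin(5t)·(1,-1) - cos(5t)·(-1,0)).
General solution: K_1X_1 + K_2X_2.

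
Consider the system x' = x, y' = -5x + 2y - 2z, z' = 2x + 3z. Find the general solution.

Coefficient matrix A = [[1, 0, 0], [-5, 2, -2], [2, 0, 3]].
det(A - λI) = 0 gives eigenvalues λ = 1, 2, 3.
For λ=1: eigenvector (1,3,-1).
For λ=2: eigenvector (0,1,0).
For λ=3: eigenvector (0,-2,1).
General solution: C_1e^(t)(1,3,-1) + C_2e^(2t)(0,1,0) + C_3e^(3t)(0,-2,1).

x(t) = C_1e^(t), y(t) = 3C_1e^(t) + C_2e^(2t) - 2C_3e^(3t), z(t) = -C_1e^(t) + C_3e^(3t)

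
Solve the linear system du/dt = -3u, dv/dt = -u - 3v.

Coefficient matrix A = [[-3, 0], [-1, -3]].
Characteristic polynomial det(A - λI) = λ^2 + 6λ + 9 = 0.
Single eigenvalue λ = -3 with algebraic multiplicity 2.
Eigenvector v = (0,1); generalized eigenvector w with (A-λI)w=v is (-1,-2).
General solution: e^(-3t)[K_1·v + K_2·(t·v + w)].

u(t) = -K_2e^(-3t), v(t) = K_1e^(-3t) + K_2te^(-3t) - 2K_2e^(-3t)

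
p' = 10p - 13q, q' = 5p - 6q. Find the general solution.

p(t) = -2c_1e^(2t)sin(t) + 3c_1e^(2t)cos(t) + 3c_2e^(2t)sin(t) + 2c_2e^(2t)cos(t), q(t) = -c_1e^(2t)sin(t) + 2c_1e^(2t)cos(t) + 2c_2e^(2t)sin(t) + c_2e^(2t)cos(t)

Coefficient matrix A = [[10, -13], [5, -6]].
Characteristic polynomial det(A - λI) = λ^2 - 4λ + 5 = 0.
Eigenvalues λ = 2 ± i (complex conjugate pair).
For λ=2+i: an eigenvector is (3,2) - i(-2,-1) = (3 + 2i, 2 + i).
A real fundamental pair from Re and Im of e^((2+i)t)v: X_1 = e^(2t)(cos(t)·(3,2) + sin(t)·(-2,-1)), X_2 = e^(2t)(sin(t)·(3,2) - cos(t)·(-2,-1)).
General solution: c_1X_1 + c_2X_2.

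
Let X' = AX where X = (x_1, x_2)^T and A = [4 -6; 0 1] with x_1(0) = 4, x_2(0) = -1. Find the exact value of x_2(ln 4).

-4

A = [[4,-6],[0,1]]; eigenvalues λ = 4, 1.
Eigenvectors: (1,0) for λ=4, (2,1) for λ=1.
From the initial condition, c_1 = 6, c_2 = -1.
x_2(ln 4) = (6)(4^4)(0) + (-1)(4^1)(1) = -4.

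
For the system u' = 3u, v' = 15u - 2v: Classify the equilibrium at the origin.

A = [[3,0],[15,-2]]; det(A-λI) = λ^2 - λ - 6.
λ = 3, -2: opposite signs.

saddle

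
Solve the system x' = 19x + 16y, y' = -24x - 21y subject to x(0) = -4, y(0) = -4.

x(t) = -20e^(3t) + 16e^(-5t), y(t) = 20e^(3t) - 24e^(-5t)

Coefficient matrix A = [[19, 16], [-24, -21]].
Characteristic polynomial det(A - λI) = λ^2 + 2λ - 15 = 0.
Eigenvalues λ = 3, -5.
For λ=3: (A-λI) row 1 is [16, 16], so an eigenvector is (-1, 1).
For λ=-5: (A-λI) row 1 is [24, 16], so an eigenvector is (-2, 3).
General solution: K_1e^(3t)(-1,1) + K_2e^(-5t)(-2,3).
Applying x(0)=-4, y(0)=-4 gives K_1=20, K_2=-8.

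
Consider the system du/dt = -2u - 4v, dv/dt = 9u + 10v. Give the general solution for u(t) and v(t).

u(t) = -2K_1e^(4t) - 2K_2te^(4t) - K_2e^(4t), v(t) = 3K_1e^(4t) + 3K_2te^(4t) + 2K_2e^(4t)

Coefficient matrix A = [[-2, -4], [9, 10]].
Characteristic polynomial det(A - λI) = λ^2 - 8λ + 16 = 0.
Single eigenvalue λ = 4 with algebraic multiplicity 2.
Eigenvector v = (-2,3); generalized eigenvector w with (A-λI)w=v is (-1,2).
General solution: e^(4t)[K_1·v + K_2·(t·v + w)].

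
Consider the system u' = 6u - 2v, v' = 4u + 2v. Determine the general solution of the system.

u(t) = K_1e^(4t)sin(2t) - K_2e^(4t)cos(2t), v(t) = K_1e^(4t)sin(2t) - K_1e^(4t)cos(2t) - K_2e^(4t)sin(2t) - K_2e^(4t)cos(2t)

Coefficient matrix A = [[6, -2], [4, 2]].
Characteristic polynomial det(A - λI) = λ^2 - 8λ + 20 = 0.
Eigenvalues λ = 4 ± 2i (complex conjugate pair).
For λ=4+2i: an eigenvector is (0,-1) - i(1,1) = (0 - i, -1 - i).
A real fundamental pair from Re and Im of e^((4+2i)t)v: X_1 = e^(4t)(cos(2t)·(0,-1) + sin(2t)·(1,1)), X_2 = e^(4t)(sin(2t)·(0,-1) - cos(2t)·(1,1)).
General solution: K_1X_1 + K_2X_2.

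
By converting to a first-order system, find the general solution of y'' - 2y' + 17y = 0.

y(t) = C_1e^(t)cos(4t) + C_2e^(t)sin(4t)

Let x_1 = y, x_2 = y'. Then x_1' = x_2 and x_2' = -17x_1 + 2x_2.
A = [[0,1],[-17,2]]; det(A-λI) = λ^2 - 2λ + 17.
Eigenvalues λ = 1 ± 4i.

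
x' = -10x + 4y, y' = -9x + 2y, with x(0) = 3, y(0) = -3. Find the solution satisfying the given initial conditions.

x(t) = -30te^(-4t) + 3e^(-4t), y(t) = -45te^(-4t) - 3e^(-4t)

Coefficient matrix A = [[-10, 4], [-9, 2]].
Characteristic polynomial det(A - λI) = λ^2 + 8λ + 16 = 0.
Single eigenvalue λ = -4 with algebraic multiplicity 2.
Eigenvector v = (2,3); generalized eigenvector w with (A-λI)w=v is (-1,-1).
General solution: e^(-4t)[C_1·v + C_2·(t·v + w)].
Applying x(0)=3, y(0)=-3 gives C_1=-6, C_2=-15.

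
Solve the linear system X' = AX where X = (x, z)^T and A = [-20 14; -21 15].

Coefficient matrix A = [[-20, 14], [-21, 15]].
Characteristic polynomial det(A - λI) = λ^2 + 5λ - 6 = 0.
Eigenvalues λ = -6, 1.
For λ=-6: (A-λI) row 1 is [-14, 14], so an eigenvector is (-1, -1).
For λ=1: (A-λI) row 1 is [-21, 14], so an eigenvector is (2, 3).
General solution: K_1e^(-6t)(-1,-1) + K_2e^(t)(2,3).

x(t) = -K_1e^(-6t) + 2K_2e^(t), z(t) = -K_1e^(-6t) + 3K_2e^(t)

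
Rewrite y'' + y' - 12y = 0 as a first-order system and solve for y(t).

Let x_1 = y, x_2 = y'. Then x_1' = x_2 and x_2' = 12x_1 - x_2.
A = [[0,1],[12,-1]]; det(A-λI) = λ^2 + λ - 12.
Eigenvalues λ = -4, 3 with eigenvectors (1,-4), (1,3).

y(t) = K_1e^(-4t) + K_2e^(3t)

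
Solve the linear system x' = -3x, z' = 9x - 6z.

Coefficient matrix A = [[-3, 0], [9, -6]].
Characteristic polynomial det(A - λI) = λ^2 + 9λ + 18 = 0.
Eigenvalues λ = -6, -3.
For λ=-6: (A-λI) row 1 is [3, 0], so an eigenvector is (0, 1).
For λ=-3: (A-λI) row 2 is [9, -3], so an eigenvector is (-1, -3).
General solution: c_1e^(-6t)(0,1) + c_2e^(-3t)(-1,-3).

x(t) = -c_2e^(-3t), z(t) = c_1e^(-6t) - 3c_2e^(-3t)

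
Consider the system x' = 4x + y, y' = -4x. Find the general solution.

Coefficient matrix A = [[4, 1], [-4, 0]].
Characteristic polynomial det(A - λI) = λ^2 - 4λ + 4 = 0.
Single eigenvalue λ = 2 with algebraic multiplicity 2.
Eigenvector v = (-1,2); generalized eigenvector w with (A-λI)w=v is (0,-1).
General solution: e^(2t)[C_1·v + C_2·(t·v + w)].

x(t) = -C_1e^(2t) - C_2te^(2t), y(t) = 2C_1e^(2t) + 2C_2te^(2t) - C_2e^(2t)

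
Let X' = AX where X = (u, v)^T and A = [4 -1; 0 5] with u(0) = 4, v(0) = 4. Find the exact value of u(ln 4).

-2048

A = [[4,-1],[0,5]]; eigenvalues λ = 4, 5.
Eigenvectors: (1,0) for λ=4, (1,-1) for λ=5.
From the initial condition, c_1 = 8, c_2 = -4.
u(ln 4) = (8)(4^4)(1) + (-4)(4^5)(1) = -2048.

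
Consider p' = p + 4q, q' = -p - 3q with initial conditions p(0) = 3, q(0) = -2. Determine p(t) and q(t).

Coefficient matrix A = [[1, 4], [-1, -3]].
Characteristic polynomial det(A - λI) = λ^2 + 2λ + 1 = 0.
Single eigenvalue λ = -1 with algebraic multiplicity 2.
Eigenvector v = (-2,1); generalized eigenvector w with (A-λI)w=v is (-1,0).
General solution: e^(-t)[C_1·v + C_2·(t·v + w)].
Applying p(0)=3, q(0)=-2 gives C_1=-2, C_2=1.

p(t) = -2te^(-t) + 3e^(-t), q(t) = te^(-t) - 2e^(-t)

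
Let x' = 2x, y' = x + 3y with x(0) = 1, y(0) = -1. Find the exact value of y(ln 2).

A = [[2,0],[1,3]]; eigenvalues λ = 2, 3.
Eigenvectors: (1,-1) for λ=2, (0,1) for λ=3.
From the initial condition, c_1 = 1, c_2 = 0.
y(ln 2) = (1)(2^2)(-1) + (0)(2^3)(1) = -4.

-4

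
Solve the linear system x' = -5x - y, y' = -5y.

x(t) = -c_1e^(-5t) - c_2te^(-5t) + 2c_2e^(-5t), y(t) = c_2e^(-5t)

Coefficient matrix A = [[-5, -1], [0, -5]].
Characteristic polynomial det(A - λI) = λ^2 + 10λ + 25 = 0.
Single eigenvalue λ = -5 with algebraic multiplicity 2.
Eigenvector v = (-1,0); generalized eigenvector w with (A-λI)w=v is (2,1).
General solution: e^(-5t)[c_1·v + c_2·(t·v + w)].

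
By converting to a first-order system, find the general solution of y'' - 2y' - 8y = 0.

Let x_1 = y, x_2 = y'. Then x_1' = x_2 and x_2' = 8x_1 + 2x_2.
A = [[0,1],[8,2]]; det(A-λI) = λ^2 - 2λ - 8.
Eigenvalues λ = 4, -2 with eigenvectors (1,4), (1,-2).

y(t) = C_1e^(4t) + C_2e^(-2t)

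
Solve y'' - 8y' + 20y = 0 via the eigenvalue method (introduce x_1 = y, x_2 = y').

y(t) = C_1e^(4t)cos(2t) + C_2e^(4t)sin(2t)

Let x_1 = y, x_2 = y'. Then x_1' = x_2 and x_2' = -20x_1 + 8x_2.
A = [[0,1],[-20,8]]; det(A-λI) = λ^2 - 8λ + 20.
Eigenvalues λ = 4 ± 2i.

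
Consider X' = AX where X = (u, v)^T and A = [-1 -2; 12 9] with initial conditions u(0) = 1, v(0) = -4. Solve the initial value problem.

Coefficient matrix A = [[-1, -2], [12, 9]].
Characteristic polynomial det(A - λI) = λ^2 - 8λ + 15 = 0.
Eigenvalues λ = 3, 5.
For λ=3: (A-λI) row 1 is [-4, -2], so an eigenvector is (1, -2).
For λ=5: (A-λI) row 1 is [-6, -2], so an eigenvector is (1, -3).
General solution: C_1e^(3t)(1,-2) + C_2e^(5t)(1,-3).
Applying u(0)=1, v(0)=-4 gives C_1=-1, C_2=2.

u(t) = 2e^(5t) - e^(3t), v(t) = -6e^(5t) + 2e^(3t)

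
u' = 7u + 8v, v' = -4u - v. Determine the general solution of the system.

Coefficient matrix A = [[7, 8], [-4, -1]].
Characteristic polynomial det(A - λI) = λ^2 - 6λ + 25 = 0.
Eigenvalues λ = 3 ± 4i (complex conjugate pair).
For λ=3+4i: an eigenvector is (1,-1) - i(-1,0) = (1 + i, -1).
A real fundamental pair from Re and Im of e^((3+4i)t)v: X_1 = e^(3t)(cos(4t)·(1,-1) + sin(4t)·(-1,0)), X_2 = e^(3t)(sin(4t)·(1,-1) - cos(4t)·(-1,0)).
General solution: K_1X_1 + K_2X_2.

u(t) = -K_1e^(3t)sin(4t) + K_1e^(3t)cos(4t) + K_2e^(3t)sin(4t) + K_2e^(3t)cos(4t), v(t) = -K_1e^(3t)cos(4t) - K_2e^(3t)sin(4t)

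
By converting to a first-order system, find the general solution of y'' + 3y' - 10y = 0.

y(t) = C_1e^(-5t) + C_2e^(2t)

Let x_1 = y, x_2 = y'. Then x_1' = x_2 and x_2' = 10x_1 - 3x_2.
A = [[0,1],[10,-3]]; det(A-λI) = λ^2 + 3λ - 10.
Eigenvalues λ = -5, 2 with eigenvectors (1,-5), (1,2).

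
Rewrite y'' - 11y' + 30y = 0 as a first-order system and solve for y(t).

Let x_1 = y, x_2 = y'. Then x_1' = x_2 and x_2' = -30x_1 + 11x_2.
A = [[0,1],[-30,11]]; det(A-λI) = λ^2 - 11λ + 30.
Eigenvalues λ = 6, 5 with eigenvectors (1,6), (1,5).

y(t) = c_1e^(6t) + c_2e^(5t)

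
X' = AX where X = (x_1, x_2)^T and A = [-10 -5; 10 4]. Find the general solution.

x_1(t) = c_1e^(-3t)sin(t) + 2c_1e^(-3t)cos(t) + 2c_2e^(-3t)sin(t) - c_2e^(-3t)cos(t), x_2(t) = -c_1e^(-3t)sin(t) - 3c_1e^(-3t)cos(t) - 3c_2e^(-3t)sin(t) + c_2e^(-3t)cos(t)

Coefficient matrix A = [[-10, -5], [10, 4]].
Characteristic polynomial det(A - λI) = λ^2 + 6λ + 10 = 0.
Eigenvalues λ = -3 ± i (complex conjugate pair).
For λ=-3+i: an eigenvector is (2,-3) - i(1,-1) = (2 - i, -3 + i).
A real fundamental pair from Re and Im of e^((-3+i)t)v: X_1 = e^(-3t)(cos(t)·(2,-3) + sin(t)·(1,-1)), X_2 = e^(-3t)(sin(t)·(2,-3) - cos(t)·(1,-1)).
General solution: c_1X_1 + c_2X_2.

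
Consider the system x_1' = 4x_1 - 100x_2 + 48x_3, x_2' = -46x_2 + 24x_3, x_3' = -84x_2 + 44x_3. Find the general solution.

Coefficient matrix A = [[4, -100, 48], [0, -46, 24], [0, -84, 44]].
det(A - λI) = 0 gives eigenvalues λ = 4, 2, -4.
For λ=4: eigenvector (1,0,0).
For λ=2: eigenvector (2,1,2).
For λ=-4: eigenvector (-8,-4,-7).
General solution: K_1e^(4t)(1,0,0) + K_2e^(2t)(2,1,2) + K_3e^(-4t)(-8,-4,-7).

x_1(t) = K_1e^(4t) + 2K_2e^(2t) - 8K_3e^(-4t), x_2(t) = K_2e^(2t) - 4K_3e^(-4t), x_3(t) = 2K_2e^(2t) - 7K_3e^(-4t)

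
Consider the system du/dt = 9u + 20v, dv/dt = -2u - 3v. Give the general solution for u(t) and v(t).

Coefficient matrix A = [[9, 20], [-2, -3]].
Characteristic polynomial det(A - λI) = λ^2 - 6λ + 13 = 0.
Eigenvalues λ = 3 ± 2i (complex conjugate pair).
For λ=3+2i: an eigenvector is (-1,0) - i(-3,1) = (-1 + 3i, 0 - i).
A real fundamental pair from Re and Im of e^((3+2i)t)v: X_1 = e^(3t)(cos(2t)·(-1,0) + sin(2t)·(-3,1)), X_2 = e^(3t)(sin(2t)·(-1,0) - cos(2t)·(-3,1)).
General solution: C_1X_1 + C_2X_2.

u(t) = -3C_1e^(3t)sin(2t) - C_1e^(3t)cos(2t) - C_2e^(3t)sin(2t) + 3C_2e^(3t)cos(2t), v(t) = C_1e^(3t)sin(2t) - C_2e^(3t)cos(2t)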